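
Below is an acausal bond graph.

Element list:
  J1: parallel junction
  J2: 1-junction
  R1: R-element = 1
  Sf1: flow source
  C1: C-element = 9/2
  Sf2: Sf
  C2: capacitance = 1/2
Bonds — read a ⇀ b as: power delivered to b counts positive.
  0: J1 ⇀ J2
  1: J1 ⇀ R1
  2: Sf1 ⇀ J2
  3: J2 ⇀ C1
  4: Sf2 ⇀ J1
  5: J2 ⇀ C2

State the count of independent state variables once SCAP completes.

2  (C1, C2 all integral)

#2 |Sf1  (Sf1 fixes flow; stroke at Sf1)
#4 |Sf2  (Sf2: flow source, stroke at near end)
#0 |J2  (1-jn J2 has f-setter on 2)
#3 |J2  (1-jn J2 has f-setter on 2)
#5 |J2  (common-f at J2 fixed by 2)
#1 |J1  (J1: last free bond brings effort in)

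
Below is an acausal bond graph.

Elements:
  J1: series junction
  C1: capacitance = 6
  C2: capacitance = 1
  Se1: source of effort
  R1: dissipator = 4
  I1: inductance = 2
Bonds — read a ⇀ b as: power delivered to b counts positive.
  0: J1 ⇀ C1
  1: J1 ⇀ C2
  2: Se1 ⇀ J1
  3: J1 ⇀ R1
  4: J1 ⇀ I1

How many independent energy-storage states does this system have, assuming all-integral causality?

3  (C1, C2, I1 all integral)

b2 |J1  (source Se1 imposes e)
b0 |J1  (prefer integral on C1)
b1 |J1  (C2 outputs effort q/C2)
b4 |I1  (I1: I, integral causality)
b3 |J1  (common-f at J1 fixed by 4)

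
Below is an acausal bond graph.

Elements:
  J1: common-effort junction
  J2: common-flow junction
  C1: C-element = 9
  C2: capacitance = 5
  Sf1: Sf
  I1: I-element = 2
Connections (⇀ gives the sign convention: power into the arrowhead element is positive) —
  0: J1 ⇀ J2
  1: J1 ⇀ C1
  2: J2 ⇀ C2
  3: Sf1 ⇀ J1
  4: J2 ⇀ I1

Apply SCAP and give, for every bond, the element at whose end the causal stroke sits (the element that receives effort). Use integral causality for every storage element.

β0 |J2
β1 |J1
β2 |J2
β3 |Sf1
β4 |I1

β3 |Sf1  (Sf1: flow source, stroke at near end)
β1 |J1  (C1 integral (e out))
β0 |J2  (common-e at J1 fixed by 1)
β2 |J2  (C2 outputs effort q/C2)
β4 |I1  (closing 1-jn rule on J2)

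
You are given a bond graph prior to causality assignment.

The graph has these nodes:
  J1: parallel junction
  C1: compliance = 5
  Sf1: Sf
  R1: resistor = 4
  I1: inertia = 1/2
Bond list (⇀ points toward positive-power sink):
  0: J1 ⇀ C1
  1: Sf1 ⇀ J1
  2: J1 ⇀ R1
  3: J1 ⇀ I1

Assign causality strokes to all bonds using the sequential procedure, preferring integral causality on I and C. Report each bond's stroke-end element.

bond 1 →Sf1  (Sf1 (Sf) sets flow on bond)
bond 0 →J1  (C1: C, integral causality)
bond 2 →R1  (0-jn J1 has e-setter on 0)
bond 3 →I1  (J1 effort already set via bond 0)

β0 →J1
β1 →Sf1
β2 →R1
β3 →I1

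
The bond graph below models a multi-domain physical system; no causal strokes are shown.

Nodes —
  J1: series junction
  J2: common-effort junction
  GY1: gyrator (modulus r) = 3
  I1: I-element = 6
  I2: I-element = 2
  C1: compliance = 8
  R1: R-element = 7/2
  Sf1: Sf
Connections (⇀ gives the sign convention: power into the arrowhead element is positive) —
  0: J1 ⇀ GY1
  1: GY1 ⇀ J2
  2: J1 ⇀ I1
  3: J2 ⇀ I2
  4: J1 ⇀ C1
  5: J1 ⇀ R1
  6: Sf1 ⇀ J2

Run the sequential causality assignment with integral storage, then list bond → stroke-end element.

bond 0 stroke→J1
bond 1 stroke→J2
bond 2 stroke→I1
bond 3 stroke→I2
bond 4 stroke→J1
bond 5 stroke→J1
bond 6 stroke→Sf1

b6 stroke at Sf1  (Sf1: flow source, stroke at near end)
b2 stroke at I1  (prefer integral on I1)
b0 stroke at J1  (J1 flow already set via bond 2)
b4 stroke at J1  (common-f at J1 fixed by 2)
b5 stroke at J1  (1-jn J1 has f-setter on 2)
b1 stroke at J2  (GY1: gyrator matches bond 0)
b3 stroke at I2  (0-jn J2 has e-setter on 1)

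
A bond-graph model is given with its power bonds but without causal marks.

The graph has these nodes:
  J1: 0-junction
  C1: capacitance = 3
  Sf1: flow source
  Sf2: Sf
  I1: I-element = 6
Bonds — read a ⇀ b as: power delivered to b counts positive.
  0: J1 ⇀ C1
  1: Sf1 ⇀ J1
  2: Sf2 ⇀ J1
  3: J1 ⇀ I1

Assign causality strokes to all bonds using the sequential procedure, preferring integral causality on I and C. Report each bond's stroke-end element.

bond 0 stroke→J1
bond 1 stroke→Sf1
bond 2 stroke→Sf2
bond 3 stroke→I1

β1 stroke→Sf1  (Sf1: flow source, stroke at near end)
β2 stroke→Sf2  (Sf2: flow source, stroke at near end)
β0 stroke→J1  (C1: C, integral causality)
β3 stroke→I1  (common-e at J1 fixed by 0)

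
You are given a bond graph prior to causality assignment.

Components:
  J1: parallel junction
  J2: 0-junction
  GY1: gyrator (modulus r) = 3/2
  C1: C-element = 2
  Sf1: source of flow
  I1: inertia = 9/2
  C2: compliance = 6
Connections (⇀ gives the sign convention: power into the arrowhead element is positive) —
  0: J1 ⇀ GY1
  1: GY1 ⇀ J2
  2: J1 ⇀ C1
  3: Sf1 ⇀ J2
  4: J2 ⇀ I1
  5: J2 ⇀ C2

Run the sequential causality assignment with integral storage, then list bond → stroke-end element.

#3 stroke→Sf1  (Sf1: flow source, stroke at near end)
#2 stroke→J1  (C1: C, integral causality)
#0 stroke→GY1  (common-e at J1 fixed by 2)
#1 stroke→GY1  (GY GY1: same side as bond 0)
#4 stroke→I1  (prefer integral on I1)
#5 stroke→J2  (J2: last free bond brings effort in)

bond 0 stroke→GY1
bond 1 stroke→GY1
bond 2 stroke→J1
bond 3 stroke→Sf1
bond 4 stroke→I1
bond 5 stroke→J2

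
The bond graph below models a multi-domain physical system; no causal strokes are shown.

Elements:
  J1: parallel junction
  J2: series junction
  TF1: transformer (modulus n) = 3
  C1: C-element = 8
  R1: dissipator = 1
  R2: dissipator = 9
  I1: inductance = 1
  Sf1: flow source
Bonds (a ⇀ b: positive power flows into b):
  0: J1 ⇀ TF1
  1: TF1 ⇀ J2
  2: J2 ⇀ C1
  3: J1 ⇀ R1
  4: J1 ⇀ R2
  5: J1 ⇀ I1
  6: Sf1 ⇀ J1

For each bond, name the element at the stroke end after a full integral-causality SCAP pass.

b6 |Sf1  (Sf1 fixes flow; stroke at Sf1)
b2 |J2  (C1 integral (e out))
b1 |TF1  (closing 1-jn rule on J2)
b0 |J1  (TF1: transformer flips bond 1)
b3 |R1  (J1: bond 0 brought effort, rest push out)
b4 |R2  (common-e at J1 fixed by 0)
b5 |I1  (J1 effort already set via bond 0)

b0 stroke→J1
b1 stroke→TF1
b2 stroke→J2
b3 stroke→R1
b4 stroke→R2
b5 stroke→I1
b6 stroke→Sf1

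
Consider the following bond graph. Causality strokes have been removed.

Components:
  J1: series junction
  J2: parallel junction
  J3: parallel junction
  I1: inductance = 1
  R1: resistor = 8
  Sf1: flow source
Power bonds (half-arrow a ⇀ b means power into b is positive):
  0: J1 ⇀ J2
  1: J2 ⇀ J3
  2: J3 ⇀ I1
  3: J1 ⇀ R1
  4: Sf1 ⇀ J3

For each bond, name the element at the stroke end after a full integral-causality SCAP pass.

β0 stroke at J2
β1 stroke at J3
β2 stroke at I1
β3 stroke at J1
β4 stroke at Sf1

β4 stroke→Sf1  (Sf1: flow source, stroke at near end)
β2 stroke→I1  (prefer integral on I1)
β1 stroke→J3  (J3: last free bond brings effort in)
β0 stroke→J2  (J2: last free bond brings effort in)
β3 stroke→J1  (common-f at J1 fixed by 0)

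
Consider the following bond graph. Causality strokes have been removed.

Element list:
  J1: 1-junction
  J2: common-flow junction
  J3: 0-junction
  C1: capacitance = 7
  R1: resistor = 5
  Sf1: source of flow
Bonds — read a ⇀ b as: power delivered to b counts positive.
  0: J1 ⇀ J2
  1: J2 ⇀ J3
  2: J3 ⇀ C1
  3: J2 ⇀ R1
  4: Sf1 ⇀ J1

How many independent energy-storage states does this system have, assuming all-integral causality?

#4 stroke→Sf1  (source Sf1 imposes f)
#0 stroke→J1  (common-f at J1 fixed by 4)
#1 stroke→J2  (J2 flow already set via bond 0)
#3 stroke→J2  (1-jn J2 has f-setter on 0)
#2 stroke→J3  (closing 0-jn rule on J3)

1  (C1 all integral)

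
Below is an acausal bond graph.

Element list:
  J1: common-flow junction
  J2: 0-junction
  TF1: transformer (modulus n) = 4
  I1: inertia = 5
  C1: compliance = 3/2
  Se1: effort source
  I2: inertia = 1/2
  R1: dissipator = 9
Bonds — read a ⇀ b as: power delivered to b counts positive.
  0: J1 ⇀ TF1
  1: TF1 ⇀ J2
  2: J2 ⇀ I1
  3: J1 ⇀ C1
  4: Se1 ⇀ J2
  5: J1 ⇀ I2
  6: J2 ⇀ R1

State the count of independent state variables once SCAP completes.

3  (C1, I1, I2 all integral)

β4 stroke at J2  (Se1 fixes effort; stroke away)
β1 stroke at TF1  (common-e at J2 fixed by 4)
β2 stroke at I1  (J2 effort already set via bond 4)
β6 stroke at R1  (J2 effort already set via bond 4)
β0 stroke at J1  (through TF1, causality passes straight; one stroke at TF1)
β3 stroke at J1  (C1 outputs effort q/C1)
β5 stroke at I2  (J1 needs exactly one f-in)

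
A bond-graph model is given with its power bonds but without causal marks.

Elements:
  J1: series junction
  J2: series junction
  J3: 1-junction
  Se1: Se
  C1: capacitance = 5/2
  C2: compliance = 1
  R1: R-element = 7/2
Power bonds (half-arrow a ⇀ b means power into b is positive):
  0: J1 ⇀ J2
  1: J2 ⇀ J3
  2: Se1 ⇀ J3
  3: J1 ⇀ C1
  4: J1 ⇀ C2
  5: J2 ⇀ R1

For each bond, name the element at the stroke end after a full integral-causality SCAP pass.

β2 stroke at J3  (Se1 (Se) sets effort on bond)
β1 stroke at J2  (J3 needs exactly one f-in)
β3 stroke at J1  (C1: C, integral causality)
β4 stroke at J1  (prefer integral on C2)
β0 stroke at J2  (J1: last free bond brings flow in)
β5 stroke at R1  (closing 1-jn rule on J2)

#0 stroke→J2
#1 stroke→J2
#2 stroke→J3
#3 stroke→J1
#4 stroke→J1
#5 stroke→R1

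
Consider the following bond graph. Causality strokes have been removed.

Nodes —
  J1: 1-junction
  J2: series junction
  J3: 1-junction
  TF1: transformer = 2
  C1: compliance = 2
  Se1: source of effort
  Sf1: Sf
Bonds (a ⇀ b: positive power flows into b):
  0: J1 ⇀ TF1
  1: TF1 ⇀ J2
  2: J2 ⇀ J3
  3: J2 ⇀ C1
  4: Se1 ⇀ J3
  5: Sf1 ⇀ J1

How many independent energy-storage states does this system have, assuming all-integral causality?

β4 |J3  (Se1: effort source, stroke at far end)
β5 |Sf1  (source Sf1 imposes f)
β0 |J1  (common-f at J1 fixed by 5)
β2 |J2  (only one flow-in slot at J3)
β1 |TF1  (through TF1, causality passes straight; one stroke at TF1)
β3 |J2  (J2 flow already set via bond 1)

1  (C1 all integral)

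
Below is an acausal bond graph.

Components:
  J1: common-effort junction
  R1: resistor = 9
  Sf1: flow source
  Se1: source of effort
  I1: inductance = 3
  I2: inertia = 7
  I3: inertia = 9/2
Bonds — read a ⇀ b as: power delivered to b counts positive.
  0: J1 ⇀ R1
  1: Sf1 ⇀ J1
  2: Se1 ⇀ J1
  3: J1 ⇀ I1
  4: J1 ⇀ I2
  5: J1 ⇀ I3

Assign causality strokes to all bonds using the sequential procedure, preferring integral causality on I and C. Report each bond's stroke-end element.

#0 stroke at R1
#1 stroke at Sf1
#2 stroke at J1
#3 stroke at I1
#4 stroke at I2
#5 stroke at I3

b1 stroke at Sf1  (Sf1: flow source, stroke at near end)
b2 stroke at J1  (Se1: effort source, stroke at far end)
b0 stroke at R1  (common-e at J1 fixed by 2)
b3 stroke at I1  (0-jn J1 has e-setter on 2)
b4 stroke at I2  (0-jn J1 has e-setter on 2)
b5 stroke at I3  (J1 effort already set via bond 2)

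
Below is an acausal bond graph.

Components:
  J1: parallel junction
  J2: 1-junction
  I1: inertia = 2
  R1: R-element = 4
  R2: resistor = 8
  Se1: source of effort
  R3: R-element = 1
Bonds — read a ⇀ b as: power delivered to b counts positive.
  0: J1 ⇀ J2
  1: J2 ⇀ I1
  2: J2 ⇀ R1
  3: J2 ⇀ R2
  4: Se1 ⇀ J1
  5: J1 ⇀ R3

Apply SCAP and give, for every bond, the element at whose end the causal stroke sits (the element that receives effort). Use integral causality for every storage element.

b0 |J2
b1 |I1
b2 |J2
b3 |J2
b4 |J1
b5 |R3

#4 stroke→J1  (Se1 fixes effort; stroke away)
#0 stroke→J2  (common-e at J1 fixed by 4)
#5 stroke→R3  (0-jn J1 has e-setter on 4)
#1 stroke→I1  (prefer integral on I1)
#2 stroke→J2  (1-jn J2 has f-setter on 1)
#3 stroke→J2  (J2: bond 1 brought flow, rest push out)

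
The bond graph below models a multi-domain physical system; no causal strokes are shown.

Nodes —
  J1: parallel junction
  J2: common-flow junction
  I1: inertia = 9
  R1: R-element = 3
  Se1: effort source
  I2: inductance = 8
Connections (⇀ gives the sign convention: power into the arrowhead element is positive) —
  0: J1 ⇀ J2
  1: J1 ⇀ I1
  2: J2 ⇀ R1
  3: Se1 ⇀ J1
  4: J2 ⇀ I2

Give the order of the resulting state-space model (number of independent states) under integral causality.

2  (I1, I2 all integral)

b3 stroke at J1  (Se1 fixes effort; stroke away)
b0 stroke at J2  (0-jn J1 has e-setter on 3)
b1 stroke at I1  (0-jn J1 has e-setter on 3)
b4 stroke at I2  (prefer integral on I2)
b2 stroke at J2  (1-jn J2 has f-setter on 4)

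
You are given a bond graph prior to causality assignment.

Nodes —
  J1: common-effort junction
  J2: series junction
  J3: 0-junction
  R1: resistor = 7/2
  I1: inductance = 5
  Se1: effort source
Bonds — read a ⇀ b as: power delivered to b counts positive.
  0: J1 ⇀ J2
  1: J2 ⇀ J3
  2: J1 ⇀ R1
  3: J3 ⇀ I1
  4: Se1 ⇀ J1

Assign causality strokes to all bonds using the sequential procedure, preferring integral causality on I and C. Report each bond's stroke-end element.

#0 stroke→J2
#1 stroke→J3
#2 stroke→R1
#3 stroke→I1
#4 stroke→J1

b4 |J1  (source Se1 imposes e)
b0 |J2  (common-e at J1 fixed by 4)
b2 |R1  (J1 effort already set via bond 4)
b1 |J3  (J2 needs exactly one f-in)
b3 |I1  (J3: bond 1 brought effort, rest push out)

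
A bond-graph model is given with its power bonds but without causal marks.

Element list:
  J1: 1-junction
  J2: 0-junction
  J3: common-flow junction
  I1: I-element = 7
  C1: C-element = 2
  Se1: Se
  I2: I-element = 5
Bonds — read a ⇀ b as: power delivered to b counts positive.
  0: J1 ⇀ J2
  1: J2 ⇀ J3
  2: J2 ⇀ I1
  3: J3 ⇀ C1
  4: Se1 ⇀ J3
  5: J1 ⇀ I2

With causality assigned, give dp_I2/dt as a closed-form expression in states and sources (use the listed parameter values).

dp_I2/dt = E_Se1 - q_C1/2

bond 4 |J3  (Se1 (Se) sets effort on bond)
bond 2 |I1  (I1: I, integral causality)
bond 3 |J3  (C1: C, integral causality)
bond 1 |J2  (closing 1-jn rule on J3)
bond 0 |J1  (common-e at J2 fixed by 1)
bond 5 |I2  (J1 needs exactly one f-in)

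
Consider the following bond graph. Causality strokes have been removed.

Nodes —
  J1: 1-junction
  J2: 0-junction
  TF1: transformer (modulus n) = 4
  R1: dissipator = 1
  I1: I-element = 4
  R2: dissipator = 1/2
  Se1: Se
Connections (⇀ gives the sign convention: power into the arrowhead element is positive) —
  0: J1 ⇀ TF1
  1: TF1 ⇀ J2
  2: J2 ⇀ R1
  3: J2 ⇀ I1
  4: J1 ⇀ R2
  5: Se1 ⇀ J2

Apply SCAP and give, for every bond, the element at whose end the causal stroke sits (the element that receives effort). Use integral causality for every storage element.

bond 5 →J2  (Se1 (Se) sets effort on bond)
bond 1 →TF1  (J2 effort already set via bond 5)
bond 2 →R1  (J2 effort already set via bond 5)
bond 3 →I1  (0-jn J2 has e-setter on 5)
bond 0 →J1  (TF TF1: opposite of bond 1)
bond 4 →R2  (J1 needs exactly one f-in)

bond 0 |J1
bond 1 |TF1
bond 2 |R1
bond 3 |I1
bond 4 |R2
bond 5 |J2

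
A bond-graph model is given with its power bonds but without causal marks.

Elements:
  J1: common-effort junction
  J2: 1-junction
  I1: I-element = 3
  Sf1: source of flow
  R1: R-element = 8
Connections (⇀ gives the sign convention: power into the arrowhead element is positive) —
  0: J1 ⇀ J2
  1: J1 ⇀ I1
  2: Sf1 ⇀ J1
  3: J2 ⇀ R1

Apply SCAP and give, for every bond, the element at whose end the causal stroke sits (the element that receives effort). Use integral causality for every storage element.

b0 stroke at J1
b1 stroke at I1
b2 stroke at Sf1
b3 stroke at J2

β2 stroke→Sf1  (source Sf1 imposes f)
β1 stroke→I1  (prefer integral on I1)
β0 stroke→J1  (closing 0-jn rule on J1)
β3 stroke→J2  (J2: bond 0 brought flow, rest push out)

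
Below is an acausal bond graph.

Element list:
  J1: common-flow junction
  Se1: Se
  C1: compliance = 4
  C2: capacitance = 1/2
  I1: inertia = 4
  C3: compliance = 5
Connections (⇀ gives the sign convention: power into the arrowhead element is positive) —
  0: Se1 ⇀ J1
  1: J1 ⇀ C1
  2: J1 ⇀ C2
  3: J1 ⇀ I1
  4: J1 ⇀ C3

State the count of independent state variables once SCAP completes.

b0 →J1  (source Se1 imposes e)
b1 →J1  (C1 outputs effort q/C1)
b2 →J1  (C2: C, integral causality)
b3 →I1  (I1 outputs flow p/I1)
b4 →J1  (1-jn J1 has f-setter on 3)

4  (C1, C2, C3, I1 all integral)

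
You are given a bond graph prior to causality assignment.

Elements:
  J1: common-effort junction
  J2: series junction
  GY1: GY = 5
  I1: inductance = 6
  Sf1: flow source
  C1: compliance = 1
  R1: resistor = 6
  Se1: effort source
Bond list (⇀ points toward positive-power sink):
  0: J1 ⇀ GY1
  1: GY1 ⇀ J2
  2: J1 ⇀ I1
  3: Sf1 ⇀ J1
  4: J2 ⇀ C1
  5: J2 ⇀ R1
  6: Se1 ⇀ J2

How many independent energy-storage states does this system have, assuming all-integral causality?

2  (C1, I1 all integral)

b3 →Sf1  (Sf1 fixes flow; stroke at Sf1)
b6 →J2  (Se1 (Se) sets effort on bond)
b2 →I1  (prefer integral on I1)
b0 →J1  (closing 0-jn rule on J1)
b1 →J2  (GY1 both-in/both-out from 0)
b4 →J2  (prefer integral on C1)
b5 →R1  (closing 1-jn rule on J2)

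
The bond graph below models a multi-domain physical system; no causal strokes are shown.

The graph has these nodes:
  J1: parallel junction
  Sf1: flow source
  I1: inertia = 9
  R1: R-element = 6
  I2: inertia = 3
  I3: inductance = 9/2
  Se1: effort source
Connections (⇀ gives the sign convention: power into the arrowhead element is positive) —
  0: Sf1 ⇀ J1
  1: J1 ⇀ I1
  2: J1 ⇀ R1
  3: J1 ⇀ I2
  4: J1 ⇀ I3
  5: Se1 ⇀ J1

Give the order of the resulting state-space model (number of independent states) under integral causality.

3  (I1, I2, I3 all integral)

bond 0 →Sf1  (Sf1 (Sf) sets flow on bond)
bond 5 →J1  (Se1 fixes effort; stroke away)
bond 1 →I1  (J1: bond 5 brought effort, rest push out)
bond 2 →R1  (J1: bond 5 brought effort, rest push out)
bond 3 →I2  (0-jn J1 has e-setter on 5)
bond 4 →I3  (J1 effort already set via bond 5)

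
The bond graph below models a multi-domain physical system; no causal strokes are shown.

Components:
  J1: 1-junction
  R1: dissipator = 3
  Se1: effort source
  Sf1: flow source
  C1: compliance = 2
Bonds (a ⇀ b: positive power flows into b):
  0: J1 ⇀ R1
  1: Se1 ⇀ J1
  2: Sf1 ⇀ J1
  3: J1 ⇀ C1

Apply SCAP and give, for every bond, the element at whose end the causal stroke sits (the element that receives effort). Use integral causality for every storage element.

b0 stroke at J1
b1 stroke at J1
b2 stroke at Sf1
b3 stroke at J1

bond 1 stroke at J1  (Se1 (Se) sets effort on bond)
bond 2 stroke at Sf1  (Sf1 (Sf) sets flow on bond)
bond 0 stroke at J1  (J1 flow already set via bond 2)
bond 3 stroke at J1  (J1: bond 2 brought flow, rest push out)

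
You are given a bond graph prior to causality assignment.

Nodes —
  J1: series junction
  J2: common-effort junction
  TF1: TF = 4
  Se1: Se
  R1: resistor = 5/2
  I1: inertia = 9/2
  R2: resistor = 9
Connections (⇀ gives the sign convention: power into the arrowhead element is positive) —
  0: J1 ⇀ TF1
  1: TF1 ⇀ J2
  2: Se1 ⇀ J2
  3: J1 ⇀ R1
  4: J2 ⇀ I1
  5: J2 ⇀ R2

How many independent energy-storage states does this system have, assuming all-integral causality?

b2 stroke at J2  (Se1 (Se) sets effort on bond)
b1 stroke at TF1  (0-jn J2 has e-setter on 2)
b4 stroke at I1  (J2: bond 2 brought effort, rest push out)
b5 stroke at R2  (J2 effort already set via bond 2)
b0 stroke at J1  (TF1: transformer flips bond 1)
b3 stroke at R1  (J1 needs exactly one f-in)

1  (I1 all integral)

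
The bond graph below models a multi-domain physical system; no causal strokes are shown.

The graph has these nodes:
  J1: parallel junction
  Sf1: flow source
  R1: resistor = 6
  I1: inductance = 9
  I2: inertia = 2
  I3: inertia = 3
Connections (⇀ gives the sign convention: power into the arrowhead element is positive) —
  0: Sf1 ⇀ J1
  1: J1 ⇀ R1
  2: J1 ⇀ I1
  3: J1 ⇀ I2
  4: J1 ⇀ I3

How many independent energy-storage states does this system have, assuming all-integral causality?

#0 |Sf1  (Sf1 (Sf) sets flow on bond)
#2 |I1  (I1 outputs flow p/I1)
#3 |I2  (I2: I, integral causality)
#4 |I3  (I3 outputs flow p/I3)
#1 |J1  (closing 0-jn rule on J1)

3  (I1, I2, I3 all integral)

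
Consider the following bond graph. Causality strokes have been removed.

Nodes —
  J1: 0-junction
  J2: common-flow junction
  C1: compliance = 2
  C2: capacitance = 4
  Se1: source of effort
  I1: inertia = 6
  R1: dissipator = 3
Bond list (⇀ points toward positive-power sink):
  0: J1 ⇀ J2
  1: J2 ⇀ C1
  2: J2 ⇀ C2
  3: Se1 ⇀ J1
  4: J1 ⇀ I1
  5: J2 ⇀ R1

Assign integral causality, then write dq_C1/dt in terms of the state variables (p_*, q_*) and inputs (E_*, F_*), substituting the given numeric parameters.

dq_C1/dt = E_Se1/3 - q_C1/6 - q_C2/12

b3 |J1  (Se1 (Se) sets effort on bond)
b0 |J2  (J1 effort already set via bond 3)
b4 |I1  (J1: bond 3 brought effort, rest push out)
b1 |J2  (C1: C, integral causality)
b2 |J2  (prefer integral on C2)
b5 |R1  (J2: last free bond brings flow in)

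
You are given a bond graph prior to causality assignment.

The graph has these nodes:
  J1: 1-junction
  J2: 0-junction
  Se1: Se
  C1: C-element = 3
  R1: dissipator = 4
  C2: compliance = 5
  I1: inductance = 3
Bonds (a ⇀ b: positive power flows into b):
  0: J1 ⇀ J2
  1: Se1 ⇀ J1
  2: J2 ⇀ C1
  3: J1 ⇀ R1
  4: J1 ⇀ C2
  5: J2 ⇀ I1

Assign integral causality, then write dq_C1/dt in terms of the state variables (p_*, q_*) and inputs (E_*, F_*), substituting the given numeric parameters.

bond 1 stroke at J1  (source Se1 imposes e)
bond 2 stroke at J2  (C1 integral (e out))
bond 0 stroke at J1  (J2: bond 2 brought effort, rest push out)
bond 5 stroke at I1  (common-e at J2 fixed by 2)
bond 4 stroke at J1  (prefer integral on C2)
bond 3 stroke at R1  (closing 1-jn rule on J1)

dq_C1/dt = E_Se1/4 - p_I1/3 - q_C1/12 - q_C2/20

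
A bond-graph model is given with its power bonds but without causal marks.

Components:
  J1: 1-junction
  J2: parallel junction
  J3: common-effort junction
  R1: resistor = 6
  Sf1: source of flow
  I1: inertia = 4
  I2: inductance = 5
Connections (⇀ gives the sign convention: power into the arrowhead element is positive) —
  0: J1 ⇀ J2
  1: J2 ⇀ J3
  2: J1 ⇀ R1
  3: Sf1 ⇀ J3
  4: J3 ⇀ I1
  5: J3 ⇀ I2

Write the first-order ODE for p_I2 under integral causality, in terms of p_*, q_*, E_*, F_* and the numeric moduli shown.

dp_I2/dt = 6*F_Sf1 - 3*p_I1/2 - 6*p_I2/5

b3 stroke→Sf1  (source Sf1 imposes f)
b4 stroke→I1  (I1 integral (f out))
b5 stroke→I2  (I2 integral (f out))
b1 stroke→J3  (J3: last free bond brings effort in)
b0 stroke→J2  (only one effort-in slot at J2)
b2 stroke→J1  (common-f at J1 fixed by 0)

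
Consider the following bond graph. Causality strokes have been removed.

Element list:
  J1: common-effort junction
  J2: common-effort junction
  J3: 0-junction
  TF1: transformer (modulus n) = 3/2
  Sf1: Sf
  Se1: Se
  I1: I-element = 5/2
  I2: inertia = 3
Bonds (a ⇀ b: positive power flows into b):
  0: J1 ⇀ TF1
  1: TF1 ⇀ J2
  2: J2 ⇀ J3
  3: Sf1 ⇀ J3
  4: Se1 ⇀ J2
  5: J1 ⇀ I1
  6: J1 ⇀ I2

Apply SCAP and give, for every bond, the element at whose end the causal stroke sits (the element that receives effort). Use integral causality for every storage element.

bond 3 stroke at Sf1  (Sf1: flow source, stroke at near end)
bond 4 stroke at J2  (Se1 fixes effort; stroke away)
bond 1 stroke at TF1  (J2: bond 4 brought effort, rest push out)
bond 2 stroke at J3  (0-jn J2 has e-setter on 4)
bond 0 stroke at J1  (TF TF1: opposite of bond 1)
bond 5 stroke at I1  (J1: bond 0 brought effort, rest push out)
bond 6 stroke at I2  (J1 effort already set via bond 0)

b0 stroke at J1
b1 stroke at TF1
b2 stroke at J3
b3 stroke at Sf1
b4 stroke at J2
b5 stroke at I1
b6 stroke at I2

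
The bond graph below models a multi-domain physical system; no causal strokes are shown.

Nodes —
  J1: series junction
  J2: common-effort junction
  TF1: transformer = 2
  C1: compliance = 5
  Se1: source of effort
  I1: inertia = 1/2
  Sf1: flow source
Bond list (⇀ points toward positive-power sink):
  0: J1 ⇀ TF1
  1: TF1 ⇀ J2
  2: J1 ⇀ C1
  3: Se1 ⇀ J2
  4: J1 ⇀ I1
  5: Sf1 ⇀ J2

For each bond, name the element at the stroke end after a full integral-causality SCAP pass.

bond 3 stroke→J2  (source Se1 imposes e)
bond 5 stroke→Sf1  (Sf1: flow source, stroke at near end)
bond 1 stroke→TF1  (J2: bond 3 brought effort, rest push out)
bond 0 stroke→J1  (TF1 one-in-one-out from 1)
bond 2 stroke→J1  (prefer integral on C1)
bond 4 stroke→I1  (only one flow-in slot at J1)

b0 |J1
b1 |TF1
b2 |J1
b3 |J2
b4 |I1
b5 |Sf1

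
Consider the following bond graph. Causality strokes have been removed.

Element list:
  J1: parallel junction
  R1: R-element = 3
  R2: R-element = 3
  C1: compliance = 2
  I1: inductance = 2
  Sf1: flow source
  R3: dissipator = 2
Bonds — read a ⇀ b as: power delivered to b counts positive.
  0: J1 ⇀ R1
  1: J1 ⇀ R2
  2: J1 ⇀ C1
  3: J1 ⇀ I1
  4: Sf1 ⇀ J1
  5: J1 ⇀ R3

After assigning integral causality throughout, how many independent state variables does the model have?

β4 |Sf1  (Sf1 (Sf) sets flow on bond)
β2 |J1  (C1 outputs effort q/C1)
β0 |R1  (J1 effort already set via bond 2)
β1 |R2  (J1 effort already set via bond 2)
β3 |I1  (J1 effort already set via bond 2)
β5 |R3  (0-jn J1 has e-setter on 2)

2  (C1, I1 all integral)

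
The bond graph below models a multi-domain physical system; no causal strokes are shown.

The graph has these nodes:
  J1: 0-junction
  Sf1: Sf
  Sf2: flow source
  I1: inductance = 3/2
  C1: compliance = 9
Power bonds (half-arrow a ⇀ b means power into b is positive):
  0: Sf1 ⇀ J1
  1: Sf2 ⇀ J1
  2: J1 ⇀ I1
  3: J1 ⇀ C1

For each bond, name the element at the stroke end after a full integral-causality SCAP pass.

bond 0 →Sf1
bond 1 →Sf2
bond 2 →I1
bond 3 →J1

bond 0 →Sf1  (source Sf1 imposes f)
bond 1 →Sf2  (Sf2 fixes flow; stroke at Sf2)
bond 2 →I1  (prefer integral on I1)
bond 3 →J1  (J1: last free bond brings effort in)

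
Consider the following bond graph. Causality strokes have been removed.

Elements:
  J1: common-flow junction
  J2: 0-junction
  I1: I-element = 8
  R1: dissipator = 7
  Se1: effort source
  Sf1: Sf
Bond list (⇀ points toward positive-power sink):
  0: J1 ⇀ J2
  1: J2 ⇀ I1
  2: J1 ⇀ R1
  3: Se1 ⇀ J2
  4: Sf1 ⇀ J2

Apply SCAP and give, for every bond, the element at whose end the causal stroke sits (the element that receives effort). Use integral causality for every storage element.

b0 →J1
b1 →I1
b2 →R1
b3 →J2
b4 →Sf1

#3 stroke→J2  (Se1 fixes effort; stroke away)
#4 stroke→Sf1  (Sf1 fixes flow; stroke at Sf1)
#0 stroke→J1  (0-jn J2 has e-setter on 3)
#1 stroke→I1  (0-jn J2 has e-setter on 3)
#2 stroke→R1  (only one flow-in slot at J1)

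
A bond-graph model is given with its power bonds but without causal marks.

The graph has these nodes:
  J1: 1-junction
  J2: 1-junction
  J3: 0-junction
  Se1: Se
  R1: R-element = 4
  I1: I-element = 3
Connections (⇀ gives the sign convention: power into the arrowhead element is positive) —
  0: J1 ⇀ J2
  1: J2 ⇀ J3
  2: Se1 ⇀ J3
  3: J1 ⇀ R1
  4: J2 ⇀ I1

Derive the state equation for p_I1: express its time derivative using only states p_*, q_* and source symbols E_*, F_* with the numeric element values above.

dp_I1/dt = -E_Se1 - 4*p_I1/3

β2 |J3  (Se1: effort source, stroke at far end)
β1 |J2  (J3: bond 2 brought effort, rest push out)
β4 |I1  (I1 integral (f out))
β0 |J2  (J2: bond 4 brought flow, rest push out)
β3 |J1  (common-f at J1 fixed by 0)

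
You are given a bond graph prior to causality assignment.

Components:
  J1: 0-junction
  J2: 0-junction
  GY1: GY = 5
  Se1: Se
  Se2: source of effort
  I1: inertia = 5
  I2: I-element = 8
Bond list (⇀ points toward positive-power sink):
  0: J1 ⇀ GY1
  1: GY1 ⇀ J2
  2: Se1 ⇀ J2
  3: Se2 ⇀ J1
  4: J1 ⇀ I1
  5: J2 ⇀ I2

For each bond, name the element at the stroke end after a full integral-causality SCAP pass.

bond 0 stroke→GY1
bond 1 stroke→GY1
bond 2 stroke→J2
bond 3 stroke→J1
bond 4 stroke→I1
bond 5 stroke→I2

bond 2 stroke→J2  (source Se1 imposes e)
bond 3 stroke→J1  (Se2 fixes effort; stroke away)
bond 0 stroke→GY1  (0-jn J1 has e-setter on 3)
bond 4 stroke→I1  (0-jn J1 has e-setter on 3)
bond 1 stroke→GY1  (J2: bond 2 brought effort, rest push out)
bond 5 stroke→I2  (J2: bond 2 brought effort, rest push out)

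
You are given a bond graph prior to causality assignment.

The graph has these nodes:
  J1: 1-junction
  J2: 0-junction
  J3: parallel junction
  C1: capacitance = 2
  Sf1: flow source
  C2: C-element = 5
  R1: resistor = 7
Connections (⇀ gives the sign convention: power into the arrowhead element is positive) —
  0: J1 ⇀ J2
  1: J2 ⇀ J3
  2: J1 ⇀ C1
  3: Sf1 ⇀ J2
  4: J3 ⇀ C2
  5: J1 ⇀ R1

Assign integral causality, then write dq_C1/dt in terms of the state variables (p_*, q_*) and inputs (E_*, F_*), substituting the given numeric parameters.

β3 |Sf1  (Sf1 fixes flow; stroke at Sf1)
β2 |J1  (C1 outputs effort q/C1)
β4 |J3  (C2: C, integral causality)
β1 |J2  (0-jn J3 has e-setter on 4)
β0 |J1  (common-e at J2 fixed by 1)
β5 |R1  (J1 needs exactly one f-in)

dq_C1/dt = -q_C1/14 - q_C2/35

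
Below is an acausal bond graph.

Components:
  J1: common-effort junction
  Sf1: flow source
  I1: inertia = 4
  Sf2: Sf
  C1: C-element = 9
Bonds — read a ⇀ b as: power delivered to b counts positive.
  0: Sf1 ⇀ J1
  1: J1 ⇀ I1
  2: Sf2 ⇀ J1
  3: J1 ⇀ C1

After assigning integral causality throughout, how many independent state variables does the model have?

2  (C1, I1 all integral)

bond 0 stroke at Sf1  (Sf1: flow source, stroke at near end)
bond 2 stroke at Sf2  (Sf2 fixes flow; stroke at Sf2)
bond 1 stroke at I1  (I1 outputs flow p/I1)
bond 3 stroke at J1  (closing 0-jn rule on J1)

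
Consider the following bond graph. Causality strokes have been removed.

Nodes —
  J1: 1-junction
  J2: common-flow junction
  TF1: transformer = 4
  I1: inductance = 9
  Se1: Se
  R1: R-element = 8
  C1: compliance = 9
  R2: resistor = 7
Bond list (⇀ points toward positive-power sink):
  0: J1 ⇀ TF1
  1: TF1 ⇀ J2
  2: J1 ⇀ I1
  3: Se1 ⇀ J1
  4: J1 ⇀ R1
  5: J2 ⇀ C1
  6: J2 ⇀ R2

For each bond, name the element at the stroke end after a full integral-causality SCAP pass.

bond 3 stroke→J1  (Se1 fixes effort; stroke away)
bond 2 stroke→I1  (prefer integral on I1)
bond 0 stroke→J1  (J1 flow already set via bond 2)
bond 4 stroke→J1  (J1: bond 2 brought flow, rest push out)
bond 1 stroke→TF1  (TF1 one-in-one-out from 0)
bond 5 stroke→J2  (J2 flow already set via bond 1)
bond 6 stroke→J2  (1-jn J2 has f-setter on 1)

β0 |J1
β1 |TF1
β2 |I1
β3 |J1
β4 |J1
β5 |J2
β6 |J2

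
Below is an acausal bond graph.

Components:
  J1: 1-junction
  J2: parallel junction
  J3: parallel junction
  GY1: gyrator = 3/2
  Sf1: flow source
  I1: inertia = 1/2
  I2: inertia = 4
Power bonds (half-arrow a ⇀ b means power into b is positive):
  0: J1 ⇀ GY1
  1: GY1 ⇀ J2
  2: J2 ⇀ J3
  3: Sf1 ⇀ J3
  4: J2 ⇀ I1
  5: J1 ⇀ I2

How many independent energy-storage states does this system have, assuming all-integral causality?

β3 stroke at Sf1  (Sf1 fixes flow; stroke at Sf1)
β2 stroke at J3  (closing 0-jn rule on J3)
β4 stroke at I1  (I1 integral (f out))
β1 stroke at J2  (only one effort-in slot at J2)
β0 stroke at J1  (GY1 both-in/both-out from 1)
β5 stroke at I2  (closing 1-jn rule on J1)

2  (I1, I2 all integral)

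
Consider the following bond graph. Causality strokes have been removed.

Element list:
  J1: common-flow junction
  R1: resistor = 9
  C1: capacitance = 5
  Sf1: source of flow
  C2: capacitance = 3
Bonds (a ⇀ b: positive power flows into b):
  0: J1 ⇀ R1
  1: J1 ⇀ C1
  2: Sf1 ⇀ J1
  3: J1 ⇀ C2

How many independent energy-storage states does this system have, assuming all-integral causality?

b2 stroke→Sf1  (Sf1: flow source, stroke at near end)
b0 stroke→J1  (J1 flow already set via bond 2)
b1 stroke→J1  (J1: bond 2 brought flow, rest push out)
b3 stroke→J1  (1-jn J1 has f-setter on 2)

2  (C1, C2 all integral)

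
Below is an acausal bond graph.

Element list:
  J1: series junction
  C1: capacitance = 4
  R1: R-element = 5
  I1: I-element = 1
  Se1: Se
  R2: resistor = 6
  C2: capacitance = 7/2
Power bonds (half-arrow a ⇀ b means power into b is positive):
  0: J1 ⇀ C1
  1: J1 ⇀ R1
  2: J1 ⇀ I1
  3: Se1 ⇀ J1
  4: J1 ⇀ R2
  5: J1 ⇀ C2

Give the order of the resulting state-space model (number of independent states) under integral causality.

3  (C1, C2, I1 all integral)

bond 3 →J1  (Se1 (Se) sets effort on bond)
bond 0 →J1  (C1 outputs effort q/C1)
bond 2 →I1  (I1 outputs flow p/I1)
bond 1 →J1  (J1: bond 2 brought flow, rest push out)
bond 4 →J1  (J1: bond 2 brought flow, rest push out)
bond 5 →J1  (J1: bond 2 brought flow, rest push out)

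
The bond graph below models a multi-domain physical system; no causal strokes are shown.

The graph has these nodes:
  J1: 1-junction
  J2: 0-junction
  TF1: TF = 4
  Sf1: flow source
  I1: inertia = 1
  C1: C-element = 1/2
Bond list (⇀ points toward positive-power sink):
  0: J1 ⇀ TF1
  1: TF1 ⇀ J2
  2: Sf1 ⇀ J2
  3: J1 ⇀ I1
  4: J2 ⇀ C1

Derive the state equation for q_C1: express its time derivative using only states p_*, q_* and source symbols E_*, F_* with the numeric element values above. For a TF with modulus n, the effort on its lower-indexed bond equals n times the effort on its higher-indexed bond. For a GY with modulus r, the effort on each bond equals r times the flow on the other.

dq_C1/dt = F_Sf1 + 4*p_I1

b2 |Sf1  (Sf1: flow source, stroke at near end)
b3 |I1  (I1: I, integral causality)
b0 |J1  (common-f at J1 fixed by 3)
b1 |TF1  (through TF1, causality passes straight; one stroke at TF1)
b4 |J2  (J2 needs exactly one e-in)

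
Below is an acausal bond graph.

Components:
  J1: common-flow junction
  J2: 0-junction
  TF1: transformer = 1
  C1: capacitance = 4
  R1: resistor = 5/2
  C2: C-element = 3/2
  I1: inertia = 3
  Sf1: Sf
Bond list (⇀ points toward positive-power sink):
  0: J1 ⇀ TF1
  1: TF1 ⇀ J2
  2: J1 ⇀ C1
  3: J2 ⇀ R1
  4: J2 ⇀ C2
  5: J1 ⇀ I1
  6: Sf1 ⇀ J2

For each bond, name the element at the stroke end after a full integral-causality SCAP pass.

b6 stroke→Sf1  (Sf1 fixes flow; stroke at Sf1)
b2 stroke→J1  (C1: C, integral causality)
b4 stroke→J2  (C2 outputs effort q/C2)
b1 stroke→TF1  (common-e at J2 fixed by 4)
b3 stroke→R1  (J2 effort already set via bond 4)
b0 stroke→J1  (TF1 one-in-one-out from 1)
b5 stroke→I1  (closing 1-jn rule on J1)

#0 →J1
#1 →TF1
#2 →J1
#3 →R1
#4 →J2
#5 →I1
#6 →Sf1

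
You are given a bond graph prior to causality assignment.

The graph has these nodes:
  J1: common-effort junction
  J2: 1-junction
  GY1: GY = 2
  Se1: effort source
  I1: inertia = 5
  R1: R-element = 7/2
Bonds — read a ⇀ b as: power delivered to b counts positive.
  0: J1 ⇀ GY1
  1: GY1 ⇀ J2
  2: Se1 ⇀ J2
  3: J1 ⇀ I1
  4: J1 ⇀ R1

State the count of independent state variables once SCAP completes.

1  (I1 all integral)

β2 stroke→J2  (Se1 (Se) sets effort on bond)
β1 stroke→GY1  (closing 1-jn rule on J2)
β0 stroke→GY1  (through GY1, causality inverts; strokes same side of GY1)
β3 stroke→I1  (I1 outputs flow p/I1)
β4 stroke→J1  (closing 0-jn rule on J1)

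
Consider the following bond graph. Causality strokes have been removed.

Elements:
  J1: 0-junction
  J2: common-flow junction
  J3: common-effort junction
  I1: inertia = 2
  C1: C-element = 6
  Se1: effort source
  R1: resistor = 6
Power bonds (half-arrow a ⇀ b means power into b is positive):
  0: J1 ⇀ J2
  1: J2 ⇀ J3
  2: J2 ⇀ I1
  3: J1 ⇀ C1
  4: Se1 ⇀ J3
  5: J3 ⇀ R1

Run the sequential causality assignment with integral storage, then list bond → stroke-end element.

b0 |J2
b1 |J2
b2 |I1
b3 |J1
b4 |J3
b5 |R1

bond 4 →J3  (source Se1 imposes e)
bond 1 →J2  (J3 effort already set via bond 4)
bond 5 →R1  (0-jn J3 has e-setter on 4)
bond 2 →I1  (I1: I, integral causality)
bond 0 →J2  (1-jn J2 has f-setter on 2)
bond 3 →J1  (J1 needs exactly one e-in)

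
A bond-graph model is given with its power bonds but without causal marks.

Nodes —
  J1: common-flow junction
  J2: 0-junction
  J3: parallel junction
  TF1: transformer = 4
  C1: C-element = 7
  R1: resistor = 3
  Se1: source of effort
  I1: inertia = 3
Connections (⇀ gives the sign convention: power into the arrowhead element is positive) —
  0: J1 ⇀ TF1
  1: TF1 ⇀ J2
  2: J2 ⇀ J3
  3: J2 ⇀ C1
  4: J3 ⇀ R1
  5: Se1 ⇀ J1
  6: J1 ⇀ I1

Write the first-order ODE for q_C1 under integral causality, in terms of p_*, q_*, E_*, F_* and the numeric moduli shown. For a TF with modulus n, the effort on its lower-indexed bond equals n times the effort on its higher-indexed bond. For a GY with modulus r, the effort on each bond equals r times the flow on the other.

dq_C1/dt = 4*p_I1/3 - q_C1/21

#5 |J1  (Se1 fixes effort; stroke away)
#3 |J2  (prefer integral on C1)
#1 |TF1  (J2: bond 3 brought effort, rest push out)
#2 |J3  (J2: bond 3 brought effort, rest push out)
#4 |R1  (0-jn J3 has e-setter on 2)
#0 |J1  (TF1: transformer flips bond 1)
#6 |I1  (closing 1-jn rule on J1)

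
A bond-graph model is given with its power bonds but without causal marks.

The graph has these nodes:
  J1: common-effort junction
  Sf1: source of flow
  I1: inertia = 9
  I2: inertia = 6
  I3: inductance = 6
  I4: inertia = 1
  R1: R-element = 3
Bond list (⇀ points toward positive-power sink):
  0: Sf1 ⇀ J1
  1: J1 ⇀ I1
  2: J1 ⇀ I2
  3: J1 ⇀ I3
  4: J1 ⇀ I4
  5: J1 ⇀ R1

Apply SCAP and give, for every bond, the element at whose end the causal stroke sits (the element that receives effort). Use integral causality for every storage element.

β0 stroke→Sf1
β1 stroke→I1
β2 stroke→I2
β3 stroke→I3
β4 stroke→I4
β5 stroke→J1

β0 stroke→Sf1  (source Sf1 imposes f)
β1 stroke→I1  (I1 integral (f out))
β2 stroke→I2  (I2: I, integral causality)
β3 stroke→I3  (I3 integral (f out))
β4 stroke→I4  (prefer integral on I4)
β5 stroke→J1  (J1 needs exactly one e-in)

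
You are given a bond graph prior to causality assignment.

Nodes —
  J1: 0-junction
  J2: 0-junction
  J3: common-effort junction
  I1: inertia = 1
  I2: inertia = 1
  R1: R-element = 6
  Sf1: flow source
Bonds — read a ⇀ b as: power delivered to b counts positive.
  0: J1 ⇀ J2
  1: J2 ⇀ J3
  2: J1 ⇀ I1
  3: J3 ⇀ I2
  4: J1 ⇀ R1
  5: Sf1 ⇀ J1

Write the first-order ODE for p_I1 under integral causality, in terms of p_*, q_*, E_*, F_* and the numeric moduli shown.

b5 stroke at Sf1  (Sf1 fixes flow; stroke at Sf1)
b2 stroke at I1  (I1: I, integral causality)
b3 stroke at I2  (prefer integral on I2)
b1 stroke at J3  (J3: last free bond brings effort in)
b0 stroke at J2  (only one effort-in slot at J2)
b4 stroke at J1  (J1 needs exactly one e-in)

dp_I1/dt = 6*F_Sf1 - 6*p_I1 - 6*p_I2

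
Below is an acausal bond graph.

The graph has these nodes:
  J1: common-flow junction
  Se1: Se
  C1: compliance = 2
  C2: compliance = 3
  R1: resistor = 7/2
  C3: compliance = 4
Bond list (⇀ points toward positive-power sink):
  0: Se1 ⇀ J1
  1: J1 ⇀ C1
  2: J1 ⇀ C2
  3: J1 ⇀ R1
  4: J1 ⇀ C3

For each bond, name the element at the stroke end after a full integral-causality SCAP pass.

#0 stroke→J1  (Se1 fixes effort; stroke away)
#1 stroke→J1  (prefer integral on C1)
#2 stroke→J1  (prefer integral on C2)
#4 stroke→J1  (prefer integral on C3)
#3 stroke→R1  (J1: last free bond brings flow in)

b0 |J1
b1 |J1
b2 |J1
b3 |R1
b4 |J1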